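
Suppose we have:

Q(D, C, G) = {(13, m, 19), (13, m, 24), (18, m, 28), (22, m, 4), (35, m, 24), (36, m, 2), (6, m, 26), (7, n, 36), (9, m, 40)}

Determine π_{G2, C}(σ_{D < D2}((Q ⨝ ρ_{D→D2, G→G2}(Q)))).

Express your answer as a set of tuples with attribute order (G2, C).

{(19, m), (2, m), (24, m), (28, m), (4, m), (40, m)}

ρ[D→D2, G→G2]: schema becomes (D2, C, G2); tuples unchanged.
Q ⋈ ρ_{D→D2, G→G2}(Q) (natural join on C): {(13, m, 19, 13, 19), (13, m, 19, 13, 24), (13, m, 19, 18, 28), (13, m, 19, 22, 4), (13, m, 19, 35, 24), (13, m, 19, 36, 2), (13, m, 19, 6, 26), (13, m, 19, 9, 40), (13, m, 24, 13, 19), (13, m, 24, 13, 24), (13, m, 24, 18, 28), (13, m, 24, 22, 4), (13, m, 24, 35, 24), (13, m, 24, 36, 2), (13, m, 24, 6, 26), (13, m, 24, 9, 40), (18, m, 28, 13, 19), (18, m, 28, 13, 24), (18, m, 28, 18, 28), (18, m, 28, 22, 4), (18, m, 28, 35, 24), (18, m, 28, 36, 2), (18, m, 28, 6, 26), (18, m, 28, 9, 40), (22, m, 4, 13, 19), (22, m, 4, 13, 24), (22, m, 4, 18, 28), (22, m, 4, 22, 4), (22, m, 4, 35, 24), (22, m, 4, 36, 2), (22, m, 4, 6, 26), (22, m, 4, 9, 40), (35, m, 24, 13, 19), (35, m, 24, 13, 24), (35, m, 24, 18, 28), (35, m, 24, 22, 4), (35, m, 24, 35, 24), (35, m, 24, 36, 2), (35, m, 24, 6, 26), (35, m, 24, 9, 40), (36, m, 2, 13, 19), (36, m, 2, 13, 24), (36, m, 2, 18, 28), (36, m, 2, 22, 4), (36, m, 2, 35, 24), (36, m, 2, 36, 2), (36, m, 2, 6, 26), (36, m, 2, 9, 40), (6, m, 26, 13, 19), (6, m, 26, 13, 24), (6, m, 26, 18, 28), (6, m, 26, 22, 4), (6, m, 26, 35, 24), (6, m, 26, 36, 2), (6, m, 26, 6, 26), (6, m, 26, 9, 40), (7, n, 36, 7, 36), (9, m, 40, 13, 19), (9, m, 40, 13, 24), (9, m, 40, 18, 28), (9, m, 40, 22, 4), (9, m, 40, 35, 24), (9, m, 40, 36, 2), (9, m, 40, 6, 26), (9, m, 40, 9, 40)}
Filtering on D < D2 leaves {(13, m, 19, 18, 28), (13, m, 19, 22, 4), (13, m, 19, 35, 24), (13, m, 19, 36, 2), (13, m, 24, 18, 28), (13, m, 24, 22, 4), (13, m, 24, 35, 24), (13, m, 24, 36, 2), (18, m, 28, 22, 4), (18, m, 28, 35, 24), (18, m, 28, 36, 2), (22, m, 4, 35, 24), (22, m, 4, 36, 2), (35, m, 24, 36, 2), (6, m, 26, 13, 19), (6, m, 26, 13, 24), (6, m, 26, 18, 28), (6, m, 26, 22, 4), (6, m, 26, 35, 24), (6, m, 26, 36, 2), (6, m, 26, 9, 40), (9, m, 40, 13, 19), (9, m, 40, 13, 24), (9, m, 40, 18, 28), (9, m, 40, 22, 4), (9, m, 40, 35, 24), (9, m, 40, 36, 2)}.
Keep only column(s) G2, C (21 duplicate(s) eliminated): {(19, m), (2, m), (24, m), (28, m), (4, m), (40, m)}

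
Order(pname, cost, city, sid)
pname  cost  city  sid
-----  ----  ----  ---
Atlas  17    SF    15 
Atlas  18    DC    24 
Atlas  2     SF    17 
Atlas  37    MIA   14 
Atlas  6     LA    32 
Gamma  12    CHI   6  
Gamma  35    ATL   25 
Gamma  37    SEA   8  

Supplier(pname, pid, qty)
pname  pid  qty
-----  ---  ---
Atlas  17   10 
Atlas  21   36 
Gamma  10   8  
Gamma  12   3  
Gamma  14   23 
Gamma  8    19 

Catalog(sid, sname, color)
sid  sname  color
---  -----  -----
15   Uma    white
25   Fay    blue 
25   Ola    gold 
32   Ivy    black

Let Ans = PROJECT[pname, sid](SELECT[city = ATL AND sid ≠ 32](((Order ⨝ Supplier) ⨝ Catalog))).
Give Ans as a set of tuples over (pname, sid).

Joining Order and Supplier on pname yields {(Atlas, 17, SF, 15, 17, 10), (Atlas, 17, SF, 15, 21, 36), (Atlas, 18, DC, 24, 17, 10), (Atlas, 18, DC, 24, 21, 36), (Atlas, 2, SF, 17, 17, 10), (Atlas, 2, SF, 17, 21, 36), (Atlas, 37, MIA, 14, 17, 10), (Atlas, 37, MIA, 14, 21, 36), (Atlas, 6, LA, 32, 17, 10), (Atlas, 6, LA, 32, 21, 36), (Gamma, 12, CHI, 6, 10, 8), (Gamma, 12, CHI, 6, 12, 3), (Gamma, 12, CHI, 6, 14, 23), (Gamma, 12, CHI, 6, 8, 19), (Gamma, 35, ATL, 25, 10, 8), (Gamma, 35, ATL, 25, 12, 3), (Gamma, 35, ATL, 25, 14, 23), (Gamma, 35, ATL, 25, 8, 19), (Gamma, 37, SEA, 8, 10, 8), (Gamma, 37, SEA, 8, 12, 3), (Gamma, 37, SEA, 8, 14, 23), (Gamma, 37, SEA, 8, 8, 19)}.
Joining (Order ⨝ Supplier) and Catalog on sid yields {(Atlas, 17, SF, 15, 17, 10, Uma, white), (Atlas, 17, SF, 15, 21, 36, Uma, white), (Atlas, 6, LA, 32, 17, 10, Ivy, black), (Atlas, 6, LA, 32, 21, 36, Ivy, black), (Gamma, 35, ATL, 25, 10, 8, Fay, blue), (Gamma, 35, ATL, 25, 10, 8, Ola, gold), (Gamma, 35, ATL, 25, 12, 3, Fay, blue), (Gamma, 35, ATL, 25, 12, 3, Ola, gold), (Gamma, 35, ATL, 25, 14, 23, Fay, blue), (Gamma, 35, ATL, 25, 14, 23, Ola, gold), (Gamma, 35, ATL, 25, 8, 19, Fay, blue), (Gamma, 35, ATL, 25, 8, 19, Ola, gold)}.
Filtering on city = ATL AND sid ≠ 32 leaves {(Gamma, 35, ATL, 25, 10, 8, Fay, blue), (Gamma, 35, ATL, 25, 10, 8, Ola, gold), (Gamma, 35, ATL, 25, 12, 3, Fay, blue), (Gamma, 35, ATL, 25, 12, 3, Ola, gold), (Gamma, 35, ATL, 25, 14, 23, Fay, blue), (Gamma, 35, ATL, 25, 14, 23, Ola, gold), (Gamma, 35, ATL, 25, 8, 19, Fay, blue), (Gamma, 35, ATL, 25, 8, 19, Ola, gold)}.
π[pname, sid]: project onto (pname, sid) (7 duplicate(s) eliminated) → {(Gamma, 25)}

{(Gamma, 25)}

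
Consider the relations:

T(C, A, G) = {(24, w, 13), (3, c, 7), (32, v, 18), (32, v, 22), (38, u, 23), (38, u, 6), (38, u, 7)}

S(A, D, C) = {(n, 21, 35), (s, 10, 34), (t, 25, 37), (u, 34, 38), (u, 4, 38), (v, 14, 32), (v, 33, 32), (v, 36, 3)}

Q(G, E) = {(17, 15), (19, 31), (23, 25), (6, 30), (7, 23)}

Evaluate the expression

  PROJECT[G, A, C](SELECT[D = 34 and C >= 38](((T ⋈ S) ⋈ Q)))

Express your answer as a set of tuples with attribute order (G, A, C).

Joining T and S on C, A yields {(32, v, 18, 14), (32, v, 18, 33), (32, v, 22, 14), (32, v, 22, 33), (38, u, 23, 34), (38, u, 23, 4), (38, u, 6, 34), (38, u, 6, 4), (38, u, 7, 34), (38, u, 7, 4)}.
Joining (T ⋈ S) and Q on G yields {(38, u, 23, 34, 25), (38, u, 23, 4, 25), (38, u, 6, 34, 30), (38, u, 6, 4, 30), (38, u, 7, 34, 23), (38, u, 7, 4, 23)}.
Apply σ_{D = 34 and C >= 38}; surviving tuples: {(38, u, 23, 34, 25), (38, u, 6, 34, 30), (38, u, 7, 34, 23)}
π[G, A, C]: project onto (G, A, C) → {(23, u, 38), (6, u, 38), (7, u, 38)}

{(23, u, 38), (6, u, 38), (7, u, 38)}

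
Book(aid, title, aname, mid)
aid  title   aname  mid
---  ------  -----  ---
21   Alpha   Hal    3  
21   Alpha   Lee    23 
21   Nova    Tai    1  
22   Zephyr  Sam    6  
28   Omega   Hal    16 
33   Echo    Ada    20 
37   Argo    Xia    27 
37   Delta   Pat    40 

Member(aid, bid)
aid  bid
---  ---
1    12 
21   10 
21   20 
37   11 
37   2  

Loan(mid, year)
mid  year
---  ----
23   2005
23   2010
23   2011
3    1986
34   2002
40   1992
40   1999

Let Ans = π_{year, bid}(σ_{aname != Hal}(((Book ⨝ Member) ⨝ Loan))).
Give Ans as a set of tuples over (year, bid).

Book ⋈ Member (natural join on aid): {(21, Alpha, Hal, 3, 10), (21, Alpha, Hal, 3, 20), (21, Alpha, Lee, 23, 10), (21, Alpha, Lee, 23, 20), (21, Nova, Tai, 1, 10), (21, Nova, Tai, 1, 20), (37, Argo, Xia, 27, 11), (37, Argo, Xia, 27, 2), (37, Delta, Pat, 40, 11), (37, Delta, Pat, 40, 2)}
(Book ⨝ Member) ⋈ Loan (natural join on mid): {(21, Alpha, Hal, 3, 10, 1986), (21, Alpha, Hal, 3, 20, 1986), (21, Alpha, Lee, 23, 10, 2005), (21, Alpha, Lee, 23, 10, 2010), (21, Alpha, Lee, 23, 10, 2011), (21, Alpha, Lee, 23, 20, 2005), (21, Alpha, Lee, 23, 20, 2010), (21, Alpha, Lee, 23, 20, 2011), (37, Delta, Pat, 40, 11, 1992), (37, Delta, Pat, 40, 11, 1999), (37, Delta, Pat, 40, 2, 1992), (37, Delta, Pat, 40, 2, 1999)}
Filtering on aname != Hal leaves {(21, Alpha, Lee, 23, 10, 2005), (21, Alpha, Lee, 23, 10, 2010), (21, Alpha, Lee, 23, 10, 2011), (21, Alpha, Lee, 23, 20, 2005), (21, Alpha, Lee, 23, 20, 2010), (21, Alpha, Lee, 23, 20, 2011), (37, Delta, Pat, 40, 11, 1992), (37, Delta, Pat, 40, 11, 1999), (37, Delta, Pat, 40, 2, 1992), (37, Delta, Pat, 40, 2, 1999)}.
Keep only column(s) year, bid: {(1992, 11), (1992, 2), (1999, 11), (1999, 2), (2005, 10), (2005, 20), (2010, 10), (2010, 20), (2011, 10), (2011, 20)}

{(1992, 11), (1992, 2), (1999, 11), (1999, 2), (2005, 10), (2005, 20), (2010, 10), (2010, 20), (2011, 10), (2011, 20)}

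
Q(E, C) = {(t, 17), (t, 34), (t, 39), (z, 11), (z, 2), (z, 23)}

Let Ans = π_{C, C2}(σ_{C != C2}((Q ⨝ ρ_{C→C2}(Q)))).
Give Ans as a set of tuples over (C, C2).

ρ[C→C2]: schema becomes (E, C2); tuples unchanged.
Q ⋈ ρ_{C→C2}(Q) (natural join on E): {(t, 17, 17), (t, 17, 34), (t, 17, 39), (t, 34, 17), (t, 34, 34), (t, 34, 39), (t, 39, 17), (t, 39, 34), (t, 39, 39), (z, 11, 11), (z, 11, 2), (z, 11, 23), (z, 2, 11), (z, 2, 2), (z, 2, 23), (z, 23, 11), (z, 23, 2), (z, 23, 23)}
Apply σ_{C != C2}; surviving tuples: {(t, 17, 34), (t, 17, 39), (t, 34, 17), (t, 34, 39), (t, 39, 17), (t, 39, 34), (z, 11, 2), (z, 11, 23), (z, 2, 11), (z, 2, 23), (z, 23, 11), (z, 23, 2)}
Projecting to C, C2: {(11, 2), (11, 23), (17, 34), (17, 39), (2, 11), (2, 23), (23, 11), (23, 2), (34, 17), (34, 39), (39, 17), (39, 34)}

{(11, 2), (11, 23), (17, 34), (17, 39), (2, 11), (2, 23), (23, 11), (23, 2), (34, 17), (34, 39), (39, 17), (39, 34)}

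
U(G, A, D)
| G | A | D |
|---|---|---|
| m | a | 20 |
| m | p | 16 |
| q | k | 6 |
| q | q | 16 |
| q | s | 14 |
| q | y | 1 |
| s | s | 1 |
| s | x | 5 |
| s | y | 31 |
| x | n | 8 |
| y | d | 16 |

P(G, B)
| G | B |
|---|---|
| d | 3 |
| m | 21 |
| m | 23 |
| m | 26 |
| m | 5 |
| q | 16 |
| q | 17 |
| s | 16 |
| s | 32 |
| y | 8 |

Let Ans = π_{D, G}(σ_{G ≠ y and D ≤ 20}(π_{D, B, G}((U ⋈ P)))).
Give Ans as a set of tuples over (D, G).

Natural join on G: {(m, a, 20, 21), (m, a, 20, 23), (m, a, 20, 26), (m, a, 20, 5), (m, p, 16, 21), (m, p, 16, 23), (m, p, 16, 26), (m, p, 16, 5), (q, k, 6, 16), (q, k, 6, 17), (q, q, 16, 16), (q, q, 16, 17), (q, s, 14, 16), (q, s, 14, 17), (q, y, 1, 16), (q, y, 1, 17), (s, s, 1, 16), (s, s, 1, 32), (s, x, 5, 16), (s, x, 5, 32), (s, y, 31, 16), (s, y, 31, 32), (y, d, 16, 8)}
π_{D, B, G} gives {(1, 16, q), (1, 16, s), (1, 17, q), (1, 32, s), (14, 16, q), (14, 17, q), (16, 16, q), (16, 17, q), (16, 21, m), (16, 23, m), (16, 26, m), (16, 5, m), (16, 8, y), (20, 21, m), (20, 23, m), (20, 26, m), (20, 5, m), (31, 16, s), (31, 32, s), (5, 16, s), (5, 32, s), (6, 16, q), (6, 17, q)}.
Apply σ_{G ≠ y and D ≤ 20}; surviving tuples: {(1, 16, q), (1, 16, s), (1, 17, q), (1, 32, s), (14, 16, q), (14, 17, q), (16, 16, q), (16, 17, q), (16, 21, m), (16, 23, m), (16, 26, m), (16, 5, m), (20, 21, m), (20, 23, m), (20, 26, m), (20, 5, m), (5, 16, s), (5, 32, s), (6, 16, q), (6, 17, q)}
π_{D, G} gives {(1, q), (1, s), (14, q), (16, m), (16, q), (20, m), (5, s), (6, q)} (12 duplicate(s) eliminated).

{(1, q), (1, s), (14, q), (16, m), (16, q), (20, m), (5, s), (6, q)}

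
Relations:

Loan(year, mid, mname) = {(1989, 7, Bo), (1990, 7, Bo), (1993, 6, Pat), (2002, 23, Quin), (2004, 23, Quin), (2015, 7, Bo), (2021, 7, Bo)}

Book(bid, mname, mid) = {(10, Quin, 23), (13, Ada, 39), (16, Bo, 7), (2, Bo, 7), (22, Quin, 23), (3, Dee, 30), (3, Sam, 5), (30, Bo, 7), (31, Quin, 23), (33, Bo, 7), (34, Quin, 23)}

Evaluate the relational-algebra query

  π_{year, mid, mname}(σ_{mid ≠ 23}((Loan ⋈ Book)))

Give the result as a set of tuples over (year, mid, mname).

{(1989, 7, Bo), (1990, 7, Bo), (2015, 7, Bo), (2021, 7, Bo)}

Natural join on mid, mname: {(1989, 7, Bo, 16), (1989, 7, Bo, 2), (1989, 7, Bo, 30), (1989, 7, Bo, 33), (1990, 7, Bo, 16), (1990, 7, Bo, 2), (1990, 7, Bo, 30), (1990, 7, Bo, 33), (2002, 23, Quin, 10), (2002, 23, Quin, 22), (2002, 23, Quin, 31), (2002, 23, Quin, 34), (2004, 23, Quin, 10), (2004, 23, Quin, 22), (2004, 23, Quin, 31), (2004, 23, Quin, 34), (2015, 7, Bo, 16), (2015, 7, Bo, 2), (2015, 7, Bo, 30), (2015, 7, Bo, 33), (2021, 7, Bo, 16), (2021, 7, Bo, 2), (2021, 7, Bo, 30), (2021, 7, Bo, 33)}
Selection mid ≠ 23: {(1989, 7, Bo, 16), (1989, 7, Bo, 2), (1989, 7, Bo, 30), (1989, 7, Bo, 33), (1990, 7, Bo, 16), (1990, 7, Bo, 2), (1990, 7, Bo, 30), (1990, 7, Bo, 33), (2015, 7, Bo, 16), (2015, 7, Bo, 2), (2015, 7, Bo, 30), (2015, 7, Bo, 33), (2021, 7, Bo, 16), (2021, 7, Bo, 2), (2021, 7, Bo, 30), (2021, 7, Bo, 33)}
π[year, mid, mname]: project onto (year, mid, mname) (12 duplicate(s) eliminated) → {(1989, 7, Bo), (1990, 7, Bo), (2015, 7, Bo), (2021, 7, Bo)}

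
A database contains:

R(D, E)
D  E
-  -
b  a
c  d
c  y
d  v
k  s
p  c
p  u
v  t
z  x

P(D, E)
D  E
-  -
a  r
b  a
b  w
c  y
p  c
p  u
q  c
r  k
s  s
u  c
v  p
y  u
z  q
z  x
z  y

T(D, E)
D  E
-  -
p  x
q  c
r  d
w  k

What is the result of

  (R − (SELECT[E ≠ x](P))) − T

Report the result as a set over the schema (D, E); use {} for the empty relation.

σ[E ≠ x]: keep tuples satisfying E ≠ x → {(a, r), (b, a), (b, w), (c, y), (p, c), (p, u), (q, c), (r, k), (s, s), (u, c), (v, p), (y, u), (z, q), (z, y)}
Difference: {(b, a), (c, d), (c, y), (d, v), (k, s), (p, c), (p, u), (v, t), (z, x)} with {(a, r), (b, a), (b, w), (c, y), (p, c), (p, u), (q, c), (r, k), (s, s), (u, c), (v, p), (y, u), (z, q), (z, y)} → {(c, d), (d, v), (k, s), (v, t), (z, x)}
Difference: {(c, d), (d, v), (k, s), (v, t), (z, x)} with {(p, x), (q, c), (r, d), (w, k)} → {(c, d), (d, v), (k, s), (v, t), (z, x)}

{(c, d), (d, v), (k, s), (v, t), (z, x)}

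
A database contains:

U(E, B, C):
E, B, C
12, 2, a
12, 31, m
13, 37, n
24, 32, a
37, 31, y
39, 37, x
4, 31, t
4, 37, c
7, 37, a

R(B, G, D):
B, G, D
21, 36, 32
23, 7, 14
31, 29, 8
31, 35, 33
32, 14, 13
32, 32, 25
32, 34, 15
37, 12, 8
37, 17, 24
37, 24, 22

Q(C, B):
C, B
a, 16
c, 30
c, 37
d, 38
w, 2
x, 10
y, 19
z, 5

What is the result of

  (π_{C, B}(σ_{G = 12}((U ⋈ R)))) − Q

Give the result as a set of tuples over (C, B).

{(a, 37), (n, 37), (x, 37)}

Natural join on B: {(12, 31, m, 29, 8), (12, 31, m, 35, 33), (13, 37, n, 12, 8), (13, 37, n, 17, 24), (13, 37, n, 24, 22), (24, 32, a, 14, 13), (24, 32, a, 32, 25), (24, 32, a, 34, 15), (37, 31, y, 29, 8), (37, 31, y, 35, 33), (39, 37, x, 12, 8), (39, 37, x, 17, 24), (39, 37, x, 24, 22), (4, 31, t, 29, 8), (4, 31, t, 35, 33), (4, 37, c, 12, 8), (4, 37, c, 17, 24), (4, 37, c, 24, 22), (7, 37, a, 12, 8), (7, 37, a, 17, 24), (7, 37, a, 24, 22)}
σ[G = 12]: keep tuples satisfying G = 12 → {(13, 37, n, 12, 8), (39, 37, x, 12, 8), (4, 37, c, 12, 8), (7, 37, a, 12, 8)}
Keep only column(s) C, B: {(a, 37), (c, 37), (n, 37), (x, 37)}
Taking the difference: {(a, 37), (n, 37), (x, 37)}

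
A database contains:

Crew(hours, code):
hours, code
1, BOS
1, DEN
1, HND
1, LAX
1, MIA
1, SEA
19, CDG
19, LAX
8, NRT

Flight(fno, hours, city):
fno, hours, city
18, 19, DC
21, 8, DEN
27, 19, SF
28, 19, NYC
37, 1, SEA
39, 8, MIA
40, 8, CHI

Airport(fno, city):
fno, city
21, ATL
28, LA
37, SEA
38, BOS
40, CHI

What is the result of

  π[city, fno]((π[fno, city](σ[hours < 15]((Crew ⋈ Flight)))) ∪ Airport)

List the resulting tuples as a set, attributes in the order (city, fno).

{(ATL, 21), (BOS, 38), (CHI, 40), (DEN, 21), (LA, 28), (MIA, 39), (SEA, 37)}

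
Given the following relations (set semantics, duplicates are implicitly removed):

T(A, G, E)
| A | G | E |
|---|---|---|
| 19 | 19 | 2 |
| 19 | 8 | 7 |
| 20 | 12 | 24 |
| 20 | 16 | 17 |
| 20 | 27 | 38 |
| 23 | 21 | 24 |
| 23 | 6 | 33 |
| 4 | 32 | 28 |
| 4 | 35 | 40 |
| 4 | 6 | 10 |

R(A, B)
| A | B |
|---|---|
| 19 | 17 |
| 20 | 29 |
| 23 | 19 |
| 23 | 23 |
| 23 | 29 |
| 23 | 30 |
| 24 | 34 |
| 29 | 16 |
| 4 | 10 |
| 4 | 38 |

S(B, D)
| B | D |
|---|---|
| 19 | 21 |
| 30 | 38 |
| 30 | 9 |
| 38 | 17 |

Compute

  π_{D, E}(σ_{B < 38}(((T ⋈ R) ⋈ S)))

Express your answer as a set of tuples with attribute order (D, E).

{(21, 24), (21, 33), (38, 24), (38, 33), (9, 24), (9, 33)}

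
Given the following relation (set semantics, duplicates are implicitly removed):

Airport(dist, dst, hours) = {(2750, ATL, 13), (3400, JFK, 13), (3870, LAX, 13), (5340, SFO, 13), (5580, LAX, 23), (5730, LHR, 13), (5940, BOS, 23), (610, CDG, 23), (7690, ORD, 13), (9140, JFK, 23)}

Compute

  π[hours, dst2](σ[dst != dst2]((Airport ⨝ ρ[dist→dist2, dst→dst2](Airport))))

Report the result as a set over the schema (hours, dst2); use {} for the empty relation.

ρ[dist→dist2, dst→dst2]: schema becomes (dist2, dst2, hours); tuples unchanged.
Joining Airport and ρ[dist→dist2, dst→dst2](Airport) on hours yields {(2750, ATL, 13, 2750, ATL), (2750, ATL, 13, 3400, JFK), (2750, ATL, 13, 3870, LAX), (2750, ATL, 13, 5340, SFO), (2750, ATL, 13, 5730, LHR), (2750, ATL, 13, 7690, ORD), (3400, JFK, 13, 2750, ATL), (3400, JFK, 13, 3400, JFK), (3400, JFK, 13, 3870, LAX), (3400, JFK, 13, 5340, SFO), (3400, JFK, 13, 5730, LHR), (3400, JFK, 13, 7690, ORD), (3870, LAX, 13, 2750, ATL), (3870, LAX, 13, 3400, JFK), (3870, LAX, 13, 3870, LAX), (3870, LAX, 13, 5340, SFO), (3870, LAX, 13, 5730, LHR), (3870, LAX, 13, 7690, ORD), (5340, SFO, 13, 2750, ATL), (5340, SFO, 13, 3400, JFK), (5340, SFO, 13, 3870, LAX), (5340, SFO, 13, 5340, SFO), (5340, SFO, 13, 5730, LHR), (5340, SFO, 13, 7690, ORD), (5580, LAX, 23, 5580, LAX), (5580, LAX, 23, 5940, BOS), (5580, LAX, 23, 610, CDG), (5580, LAX, 23, 9140, JFK), (5730, LHR, 13, 2750, ATL), (5730, LHR, 13, 3400, JFK), (5730, LHR, 13, 3870, LAX), (5730, LHR, 13, 5340, SFO), (5730, LHR, 13, 5730, LHR), (5730, LHR, 13, 7690, ORD), (5940, BOS, 23, 5580, LAX), (5940, BOS, 23, 5940, BOS), (5940, BOS, 23, 610, CDG), (5940, BOS, 23, 9140, JFK), (610, CDG, 23, 5580, LAX), (610, CDG, 23, 5940, BOS), (610, CDG, 23, 610, CDG), (610, CDG, 23, 9140, JFK), (7690, ORD, 13, 2750, ATL), (7690, ORD, 13, 3400, JFK), (7690, ORD, 13, 3870, LAX), (7690, ORD, 13, 5340, SFO), (7690, ORD, 13, 5730, LHR), (7690, ORD, 13, 7690, ORD), (9140, JFK, 23, 5580, LAX), (9140, JFK, 23, 5940, BOS), (9140, JFK, 23, 610, CDG), (9140, JFK, 23, 9140, JFK)}.
σ[dst != dst2]: keep tuples satisfying dst != dst2 → {(2750, ATL, 13, 3400, JFK), (2750, ATL, 13, 3870, LAX), (2750, ATL, 13, 5340, SFO), (2750, ATL, 13, 5730, LHR), (2750, ATL, 13, 7690, ORD), (3400, JFK, 13, 2750, ATL), (3400, JFK, 13, 3870, LAX), (3400, JFK, 13, 5340, SFO), (3400, JFK, 13, 5730, LHR), (3400, JFK, 13, 7690, ORD), (3870, LAX, 13, 2750, ATL), (3870, LAX, 13, 3400, JFK), (3870, LAX, 13, 5340, SFO), (3870, LAX, 13, 5730, LHR), (3870, LAX, 13, 7690, ORD), (5340, SFO, 13, 2750, ATL), (5340, SFO, 13, 3400, JFK), (5340, SFO, 13, 3870, LAX), (5340, SFO, 13, 5730, LHR), (5340, SFO, 13, 7690, ORD), (5580, LAX, 23, 5940, BOS), (5580, LAX, 23, 610, CDG), (5580, LAX, 23, 9140, JFK), (5730, LHR, 13, 2750, ATL), (5730, LHR, 13, 3400, JFK), (5730, LHR, 13, 3870, LAX), (5730, LHR, 13, 5340, SFO), (5730, LHR, 13, 7690, ORD), (5940, BOS, 23, 5580, LAX), (5940, BOS, 23, 610, CDG), (5940, BOS, 23, 9140, JFK), (610, CDG, 23, 5580, LAX), (610, CDG, 23, 5940, BOS), (610, CDG, 23, 9140, JFK), (7690, ORD, 13, 2750, ATL), (7690, ORD, 13, 3400, JFK), (7690, ORD, 13, 3870, LAX), (7690, ORD, 13, 5340, SFO), (7690, ORD, 13, 5730, LHR), (9140, JFK, 23, 5580, LAX), (9140, JFK, 23, 5940, BOS), (9140, JFK, 23, 610, CDG)}
π[hours, dst2]: project onto (hours, dst2) (32 duplicate(s) eliminated) → {(13, ATL), (13, JFK), (13, LAX), (13, LHR), (13, ORD), (13, SFO), (23, BOS), (23, CDG), (23, JFK), (23, LAX)}

{(13, ATL), (13, JFK), (13, LAX), (13, LHR), (13, ORD), (13, SFO), (23, BOS), (23, CDG), (23, JFK), (23, LAX)}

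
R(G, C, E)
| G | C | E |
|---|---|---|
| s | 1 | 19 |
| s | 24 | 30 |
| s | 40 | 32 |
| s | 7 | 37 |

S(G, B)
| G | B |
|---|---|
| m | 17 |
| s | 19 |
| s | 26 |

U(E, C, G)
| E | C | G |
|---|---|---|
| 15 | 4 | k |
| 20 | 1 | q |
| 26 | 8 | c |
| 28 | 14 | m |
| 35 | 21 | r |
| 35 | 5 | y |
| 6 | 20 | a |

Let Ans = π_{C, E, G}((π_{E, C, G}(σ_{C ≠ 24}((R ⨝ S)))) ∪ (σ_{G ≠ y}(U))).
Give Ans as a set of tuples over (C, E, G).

{(1, 19, s), (1, 20, q), (14, 28, m), (20, 6, a), (21, 35, r), (4, 15, k), (40, 32, s), (7, 37, s), (8, 26, c)}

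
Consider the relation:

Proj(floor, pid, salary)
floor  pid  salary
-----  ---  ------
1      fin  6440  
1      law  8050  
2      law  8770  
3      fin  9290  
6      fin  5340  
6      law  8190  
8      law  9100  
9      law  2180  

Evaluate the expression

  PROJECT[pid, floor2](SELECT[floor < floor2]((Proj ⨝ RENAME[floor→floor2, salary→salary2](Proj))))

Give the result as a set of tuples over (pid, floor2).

ρ[floor→floor2, salary→salary2]: schema becomes (floor2, pid, salary2); tuples unchanged.
Joining Proj and RENAME[floor→floor2, salary→salary2](Proj) on pid yields {(1, fin, 6440, 1, 6440), (1, fin, 6440, 3, 9290), (1, fin, 6440, 6, 5340), (1, law, 8050, 1, 8050), (1, law, 8050, 2, 8770), (1, law, 8050, 6, 8190), (1, law, 8050, 8, 9100), (1, law, 8050, 9, 2180), (2, law, 8770, 1, 8050), (2, law, 8770, 2, 8770), (2, law, 8770, 6, 8190), (2, law, 8770, 8, 9100), (2, law, 8770, 9, 2180), (3, fin, 9290, 1, 6440), (3, fin, 9290, 3, 9290), (3, fin, 9290, 6, 5340), (6, fin, 5340, 1, 6440), (6, fin, 5340, 3, 9290), (6, fin, 5340, 6, 5340), (6, law, 8190, 1, 8050), (6, law, 8190, 2, 8770), (6, law, 8190, 6, 8190), (6, law, 8190, 8, 9100), (6, law, 8190, 9, 2180), (8, law, 9100, 1, 8050), (8, law, 9100, 2, 8770), (8, law, 9100, 6, 8190), (8, law, 9100, 8, 9100), (8, law, 9100, 9, 2180), (9, law, 2180, 1, 8050), (9, law, 2180, 2, 8770), (9, law, 2180, 6, 8190), (9, law, 2180, 8, 9100), (9, law, 2180, 9, 2180)}.
Selection floor < floor2: {(1, fin, 6440, 3, 9290), (1, fin, 6440, 6, 5340), (1, law, 8050, 2, 8770), (1, law, 8050, 6, 8190), (1, law, 8050, 8, 9100), (1, law, 8050, 9, 2180), (2, law, 8770, 6, 8190), (2, law, 8770, 8, 9100), (2, law, 8770, 9, 2180), (3, fin, 9290, 6, 5340), (6, law, 8190, 8, 9100), (6, law, 8190, 9, 2180), (8, law, 9100, 9, 2180)}
Projecting to pid, floor2 (7 duplicate(s) eliminated): {(fin, 3), (fin, 6), (law, 2), (law, 6), (law, 8), (law, 9)}

{(fin, 3), (fin, 6), (law, 2), (law, 6), (law, 8), (law, 9)}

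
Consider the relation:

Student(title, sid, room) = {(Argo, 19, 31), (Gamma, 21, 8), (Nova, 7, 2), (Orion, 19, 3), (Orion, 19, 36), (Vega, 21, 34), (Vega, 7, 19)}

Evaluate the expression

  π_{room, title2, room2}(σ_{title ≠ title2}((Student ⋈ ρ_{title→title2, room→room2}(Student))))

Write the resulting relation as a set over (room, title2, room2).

{(19, Nova, 2), (2, Vega, 19), (3, Argo, 31), (31, Orion, 3), (31, Orion, 36), (34, Gamma, 8), (36, Argo, 31), (8, Vega, 34)}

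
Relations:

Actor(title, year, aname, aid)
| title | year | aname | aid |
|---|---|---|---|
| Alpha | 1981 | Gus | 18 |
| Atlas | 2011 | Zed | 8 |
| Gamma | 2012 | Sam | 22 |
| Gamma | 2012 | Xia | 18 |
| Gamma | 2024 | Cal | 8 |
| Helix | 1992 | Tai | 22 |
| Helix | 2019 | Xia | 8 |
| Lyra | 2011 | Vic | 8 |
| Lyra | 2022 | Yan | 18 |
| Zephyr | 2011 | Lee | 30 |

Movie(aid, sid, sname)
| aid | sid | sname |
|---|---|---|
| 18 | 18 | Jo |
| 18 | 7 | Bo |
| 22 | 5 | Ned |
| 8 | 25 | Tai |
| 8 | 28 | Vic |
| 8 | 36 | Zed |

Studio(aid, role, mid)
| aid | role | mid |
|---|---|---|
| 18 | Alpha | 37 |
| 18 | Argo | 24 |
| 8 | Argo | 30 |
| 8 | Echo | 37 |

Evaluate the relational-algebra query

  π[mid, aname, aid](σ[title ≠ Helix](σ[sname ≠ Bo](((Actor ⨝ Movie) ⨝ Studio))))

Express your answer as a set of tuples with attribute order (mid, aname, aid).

{(24, Gus, 18), (24, Xia, 18), (24, Yan, 18), (30, Cal, 8), (30, Vic, 8), (30, Zed, 8), (37, Cal, 8), (37, Gus, 18), (37, Vic, 8), (37, Xia, 18), (37, Yan, 18), (37, Zed, 8)}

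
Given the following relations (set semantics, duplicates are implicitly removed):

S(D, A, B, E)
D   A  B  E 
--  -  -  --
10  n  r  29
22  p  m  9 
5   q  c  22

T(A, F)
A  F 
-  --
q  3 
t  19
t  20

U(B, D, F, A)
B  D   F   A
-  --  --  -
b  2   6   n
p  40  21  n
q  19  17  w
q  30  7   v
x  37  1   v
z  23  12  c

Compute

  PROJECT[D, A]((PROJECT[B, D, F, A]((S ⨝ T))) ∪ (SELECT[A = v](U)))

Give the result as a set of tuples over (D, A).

{(30, v), (37, v), (5, q)}

Natural join on A: {(5, q, c, 22, 3)}
π[B, D, F, A]: project onto (B, D, F, A) → {(c, 5, 3, q)}
Apply σ_{A = v}; surviving tuples: {(q, 30, 7, v), (x, 37, 1, v)}
Taking the union: {(c, 5, 3, q), (q, 30, 7, v), (x, 37, 1, v)}
π[D, A]: project onto (D, A) → {(30, v), (37, v), (5, q)}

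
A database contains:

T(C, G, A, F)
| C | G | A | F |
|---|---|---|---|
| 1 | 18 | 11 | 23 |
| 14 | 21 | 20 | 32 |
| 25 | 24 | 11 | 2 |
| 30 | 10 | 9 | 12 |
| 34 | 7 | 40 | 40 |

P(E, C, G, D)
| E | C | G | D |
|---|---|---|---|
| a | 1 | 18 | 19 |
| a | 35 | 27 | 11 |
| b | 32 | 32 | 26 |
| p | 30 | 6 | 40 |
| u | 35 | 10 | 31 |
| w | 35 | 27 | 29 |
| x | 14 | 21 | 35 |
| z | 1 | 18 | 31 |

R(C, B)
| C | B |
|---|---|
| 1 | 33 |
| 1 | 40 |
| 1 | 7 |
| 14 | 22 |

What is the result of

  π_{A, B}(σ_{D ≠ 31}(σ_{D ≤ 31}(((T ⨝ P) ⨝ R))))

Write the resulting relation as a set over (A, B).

T ⋈ P (natural join on C, G): {(1, 18, 11, 23, a, 19), (1, 18, 11, 23, z, 31), (14, 21, 20, 32, x, 35)}
(T ⨝ P) ⋈ R (natural join on C): {(1, 18, 11, 23, a, 19, 33), (1, 18, 11, 23, a, 19, 40), (1, 18, 11, 23, a, 19, 7), (1, 18, 11, 23, z, 31, 33), (1, 18, 11, 23, z, 31, 40), (1, 18, 11, 23, z, 31, 7), (14, 21, 20, 32, x, 35, 22)}
Filtering on D ≤ 31 leaves {(1, 18, 11, 23, a, 19, 33), (1, 18, 11, 23, a, 19, 40), (1, 18, 11, 23, a, 19, 7), (1, 18, 11, 23, z, 31, 33), (1, 18, 11, 23, z, 31, 40), (1, 18, 11, 23, z, 31, 7)}.
Filtering on D ≠ 31 leaves {(1, 18, 11, 23, a, 19, 33), (1, 18, 11, 23, a, 19, 40), (1, 18, 11, 23, a, 19, 7)}.
π_{A, B} gives {(11, 33), (11, 40), (11, 7)}.

{(11, 33), (11, 40), (11, 7)}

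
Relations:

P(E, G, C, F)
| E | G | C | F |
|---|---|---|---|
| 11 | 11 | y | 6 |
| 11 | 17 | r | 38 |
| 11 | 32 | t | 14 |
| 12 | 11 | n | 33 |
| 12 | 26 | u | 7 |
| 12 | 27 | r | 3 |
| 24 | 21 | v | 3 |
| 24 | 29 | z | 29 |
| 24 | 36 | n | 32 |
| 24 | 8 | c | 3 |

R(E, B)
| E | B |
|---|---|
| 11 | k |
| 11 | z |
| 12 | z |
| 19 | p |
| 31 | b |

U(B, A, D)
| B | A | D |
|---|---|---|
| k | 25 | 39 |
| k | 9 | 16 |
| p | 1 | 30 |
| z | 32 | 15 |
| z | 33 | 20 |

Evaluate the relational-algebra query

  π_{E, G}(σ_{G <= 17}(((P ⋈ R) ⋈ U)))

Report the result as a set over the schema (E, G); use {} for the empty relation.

Joining P and R on E yields {(11, 11, y, 6, k), (11, 11, y, 6, z), (11, 17, r, 38, k), (11, 17, r, 38, z), (11, 32, t, 14, k), (11, 32, t, 14, z), (12, 11, n, 33, z), (12, 26, u, 7, z), (12, 27, r, 3, z)}.
Joining (P ⋈ R) and U on B yields {(11, 11, y, 6, k, 25, 39), (11, 11, y, 6, k, 9, 16), (11, 11, y, 6, z, 32, 15), (11, 11, y, 6, z, 33, 20), (11, 17, r, 38, k, 25, 39), (11, 17, r, 38, k, 9, 16), (11, 17, r, 38, z, 32, 15), (11, 17, r, 38, z, 33, 20), (11, 32, t, 14, k, 25, 39), (11, 32, t, 14, k, 9, 16), (11, 32, t, 14, z, 32, 15), (11, 32, t, 14, z, 33, 20), (12, 11, n, 33, z, 32, 15), (12, 11, n, 33, z, 33, 20), (12, 26, u, 7, z, 32, 15), (12, 26, u, 7, z, 33, 20), (12, 27, r, 3, z, 32, 15), (12, 27, r, 3, z, 33, 20)}.
Apply σ_{G <= 17}; surviving tuples: {(11, 11, y, 6, k, 25, 39), (11, 11, y, 6, k, 9, 16), (11, 11, y, 6, z, 32, 15), (11, 11, y, 6, z, 33, 20), (11, 17, r, 38, k, 25, 39), (11, 17, r, 38, k, 9, 16), (11, 17, r, 38, z, 32, 15), (11, 17, r, 38, z, 33, 20), (12, 11, n, 33, z, 32, 15), (12, 11, n, 33, z, 33, 20)}
Keep only column(s) E, G (7 duplicate(s) eliminated): {(11, 11), (11, 17), (12, 11)}

{(11, 11), (11, 17), (12, 11)}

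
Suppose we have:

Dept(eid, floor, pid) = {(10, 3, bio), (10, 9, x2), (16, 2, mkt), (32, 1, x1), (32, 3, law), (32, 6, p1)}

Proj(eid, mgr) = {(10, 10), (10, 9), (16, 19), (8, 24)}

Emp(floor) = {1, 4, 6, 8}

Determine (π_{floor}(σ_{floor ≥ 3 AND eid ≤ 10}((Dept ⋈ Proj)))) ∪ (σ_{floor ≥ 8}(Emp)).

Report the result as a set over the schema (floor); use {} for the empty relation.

Dept ⋈ Proj (natural join on eid): {(10, 3, bio, 10), (10, 3, bio, 9), (10, 9, x2, 10), (10, 9, x2, 9), (16, 2, mkt, 19)}
Filtering on floor ≥ 3 AND eid ≤ 10 leaves {(10, 3, bio, 10), (10, 3, bio, 9), (10, 9, x2, 10), (10, 9, x2, 9)}.
π_{floor} gives {3, 9} (2 duplicate(s) eliminated).
Filtering on floor ≥ 8 leaves {8}.
Set union of the two operands is {3, 8, 9}.

{3, 8, 9}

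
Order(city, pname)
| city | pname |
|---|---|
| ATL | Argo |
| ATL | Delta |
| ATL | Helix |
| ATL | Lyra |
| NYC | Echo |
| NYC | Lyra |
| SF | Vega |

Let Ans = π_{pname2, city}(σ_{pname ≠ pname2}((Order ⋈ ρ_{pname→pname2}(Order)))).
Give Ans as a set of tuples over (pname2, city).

{(Argo, ATL), (Delta, ATL), (Echo, NYC), (Helix, ATL), (Lyra, ATL), (Lyra, NYC)}

ρ[pname→pname2]: schema becomes (city, pname2); tuples unchanged.
Joining Order and ρ_{pname→pname2}(Order) on city yields {(ATL, Argo, Argo), (ATL, Argo, Delta), (ATL, Argo, Helix), (ATL, Argo, Lyra), (ATL, Delta, Argo), (ATL, Delta, Delta), (ATL, Delta, Helix), (ATL, Delta, Lyra), (ATL, Helix, Argo), (ATL, Helix, Delta), (ATL, Helix, Helix), (ATL, Helix, Lyra), (ATL, Lyra, Argo), (ATL, Lyra, Delta), (ATL, Lyra, Helix), (ATL, Lyra, Lyra), (NYC, Echo, Echo), (NYC, Echo, Lyra), (NYC, Lyra, Echo), (NYC, Lyra, Lyra), (SF, Vega, Vega)}.
σ[pname ≠ pname2]: keep tuples satisfying pname ≠ pname2 → {(ATL, Argo, Delta), (ATL, Argo, Helix), (ATL, Argo, Lyra), (ATL, Delta, Argo), (ATL, Delta, Helix), (ATL, Delta, Lyra), (ATL, Helix, Argo), (ATL, Helix, Delta), (ATL, Helix, Lyra), (ATL, Lyra, Argo), (ATL, Lyra, Delta), (ATL, Lyra, Helix), (NYC, Echo, Lyra), (NYC, Lyra, Echo)}
π[pname2, city]: project onto (pname2, city) (8 duplicate(s) eliminated) → {(Argo, ATL), (Delta, ATL), (Echo, NYC), (Helix, ATL), (Lyra, ATL), (Lyra, NYC)}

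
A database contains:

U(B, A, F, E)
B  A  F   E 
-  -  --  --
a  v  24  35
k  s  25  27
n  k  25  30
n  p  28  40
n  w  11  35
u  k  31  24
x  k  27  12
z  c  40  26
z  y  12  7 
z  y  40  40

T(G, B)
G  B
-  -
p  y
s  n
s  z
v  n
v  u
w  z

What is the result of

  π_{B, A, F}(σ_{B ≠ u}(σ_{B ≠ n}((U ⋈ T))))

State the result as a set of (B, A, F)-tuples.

{(z, c, 40), (z, y, 12), (z, y, 40)}

Joining U and T on B yields {(n, k, 25, 30, s), (n, k, 25, 30, v), (n, p, 28, 40, s), (n, p, 28, 40, v), (n, w, 11, 35, s), (n, w, 11, 35, v), (u, k, 31, 24, v), (z, c, 40, 26, s), (z, c, 40, 26, w), (z, y, 12, 7, s), (z, y, 12, 7, w), (z, y, 40, 40, s), (z, y, 40, 40, w)}.
Filtering on B ≠ n leaves {(u, k, 31, 24, v), (z, c, 40, 26, s), (z, c, 40, 26, w), (z, y, 12, 7, s), (z, y, 12, 7, w), (z, y, 40, 40, s), (z, y, 40, 40, w)}.
Filtering on B ≠ u leaves {(z, c, 40, 26, s), (z, c, 40, 26, w), (z, y, 12, 7, s), (z, y, 12, 7, w), (z, y, 40, 40, s), (z, y, 40, 40, w)}.
Keep only column(s) B, A, F (3 duplicate(s) eliminated): {(z, c, 40), (z, y, 12), (z, y, 40)}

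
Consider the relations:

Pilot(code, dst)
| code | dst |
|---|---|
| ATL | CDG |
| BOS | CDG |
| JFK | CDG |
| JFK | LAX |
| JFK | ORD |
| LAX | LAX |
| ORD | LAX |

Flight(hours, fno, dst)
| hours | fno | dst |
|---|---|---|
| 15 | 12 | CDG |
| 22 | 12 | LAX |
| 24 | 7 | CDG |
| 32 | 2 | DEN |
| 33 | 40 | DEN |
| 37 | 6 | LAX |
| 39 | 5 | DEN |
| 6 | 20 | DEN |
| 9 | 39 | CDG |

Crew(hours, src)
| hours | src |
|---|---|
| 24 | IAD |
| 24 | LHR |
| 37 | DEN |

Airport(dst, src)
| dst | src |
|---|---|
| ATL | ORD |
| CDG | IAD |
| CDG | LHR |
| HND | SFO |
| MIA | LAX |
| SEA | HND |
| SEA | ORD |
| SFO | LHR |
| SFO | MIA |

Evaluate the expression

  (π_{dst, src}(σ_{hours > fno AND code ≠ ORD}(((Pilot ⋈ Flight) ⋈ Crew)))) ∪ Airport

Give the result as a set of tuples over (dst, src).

Joining Pilot and Flight on dst yields {(ATL, CDG, 15, 12), (ATL, CDG, 24, 7), (ATL, CDG, 9, 39), (BOS, CDG, 15, 12), (BOS, CDG, 24, 7), (BOS, CDG, 9, 39), (JFK, CDG, 15, 12), (JFK, CDG, 24, 7), (JFK, CDG, 9, 39), (JFK, LAX, 22, 12), (JFK, LAX, 37, 6), (LAX, LAX, 22, 12), (LAX, LAX, 37, 6), (ORD, LAX, 22, 12), (ORD, LAX, 37, 6)}.
Joining (Pilot ⋈ Flight) and Crew on hours yields {(ATL, CDG, 24, 7, IAD), (ATL, CDG, 24, 7, LHR), (BOS, CDG, 24, 7, IAD), (BOS, CDG, 24, 7, LHR), (JFK, CDG, 24, 7, IAD), (JFK, CDG, 24, 7, LHR), (JFK, LAX, 37, 6, DEN), (LAX, LAX, 37, 6, DEN), (ORD, LAX, 37, 6, DEN)}.
Selection hours > fno AND code ≠ ORD: {(ATL, CDG, 24, 7, IAD), (ATL, CDG, 24, 7, LHR), (BOS, CDG, 24, 7, IAD), (BOS, CDG, 24, 7, LHR), (JFK, CDG, 24, 7, IAD), (JFK, CDG, 24, 7, LHR), (JFK, LAX, 37, 6, DEN), (LAX, LAX, 37, 6, DEN)}
Projecting to dst, src (5 duplicate(s) eliminated): {(CDG, IAD), (CDG, LHR), (LAX, DEN)}
Set union of the two operands is {(ATL, ORD), (CDG, IAD), (CDG, LHR), (HND, SFO), (LAX, DEN), (MIA, LAX), (SEA, HND), (SEA, ORD), (SFO, LHR), (SFO, MIA)}.

{(ATL, ORD), (CDG, IAD), (CDG, LHR), (HND, SFO), (LAX, DEN), (MIA, LAX), (SEA, HND), (SEA, ORD), (SFO, LHR), (SFO, MIA)}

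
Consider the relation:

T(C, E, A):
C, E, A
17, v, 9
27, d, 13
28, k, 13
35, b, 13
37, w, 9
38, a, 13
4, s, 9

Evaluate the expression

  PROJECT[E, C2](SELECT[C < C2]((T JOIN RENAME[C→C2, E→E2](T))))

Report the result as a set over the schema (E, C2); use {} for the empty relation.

ρ[C→C2, E→E2]: schema becomes (C2, E2, A); tuples unchanged.
Natural join on A: {(17, v, 9, 17, v), (17, v, 9, 37, w), (17, v, 9, 4, s), (27, d, 13, 27, d), (27, d, 13, 28, k), (27, d, 13, 35, b), (27, d, 13, 38, a), (28, k, 13, 27, d), (28, k, 13, 28, k), (28, k, 13, 35, b), (28, k, 13, 38, a), (35, b, 13, 27, d), (35, b, 13, 28, k), (35, b, 13, 35, b), (35, b, 13, 38, a), (37, w, 9, 17, v), (37, w, 9, 37, w), (37, w, 9, 4, s), (38, a, 13, 27, d), (38, a, 13, 28, k), (38, a, 13, 35, b), (38, a, 13, 38, a), (4, s, 9, 17, v), (4, s, 9, 37, w), (4, s, 9, 4, s)}
Selection C < C2: {(17, v, 9, 37, w), (27, d, 13, 28, k), (27, d, 13, 35, b), (27, d, 13, 38, a), (28, k, 13, 35, b), (28, k, 13, 38, a), (35, b, 13, 38, a), (4, s, 9, 17, v), (4, s, 9, 37, w)}
Projecting to E, C2: {(b, 38), (d, 28), (d, 35), (d, 38), (k, 35), (k, 38), (s, 17), (s, 37), (v, 37)}

{(b, 38), (d, 28), (d, 35), (d, 38), (k, 35), (k, 38), (s, 17), (s, 37), (v, 37)}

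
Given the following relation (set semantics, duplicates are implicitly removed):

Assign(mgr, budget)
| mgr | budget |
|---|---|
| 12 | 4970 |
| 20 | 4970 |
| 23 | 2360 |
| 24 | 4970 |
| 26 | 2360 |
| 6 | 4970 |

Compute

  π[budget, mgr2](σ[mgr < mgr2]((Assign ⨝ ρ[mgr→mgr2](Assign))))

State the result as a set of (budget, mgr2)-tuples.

{(2360, 26), (4970, 12), (4970, 20), (4970, 24)}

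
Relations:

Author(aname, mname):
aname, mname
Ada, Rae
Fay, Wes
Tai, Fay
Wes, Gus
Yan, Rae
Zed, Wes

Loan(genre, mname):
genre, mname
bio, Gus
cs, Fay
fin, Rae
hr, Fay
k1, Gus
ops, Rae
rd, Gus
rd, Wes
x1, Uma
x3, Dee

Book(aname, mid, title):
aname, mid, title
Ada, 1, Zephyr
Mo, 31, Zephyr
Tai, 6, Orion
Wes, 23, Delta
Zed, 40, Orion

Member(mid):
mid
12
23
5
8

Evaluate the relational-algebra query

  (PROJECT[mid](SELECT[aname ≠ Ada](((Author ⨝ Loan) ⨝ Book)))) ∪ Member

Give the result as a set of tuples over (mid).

{12, 23, 40, 5, 6, 8}

Author ⋈ Loan (natural join on mname): {(Ada, Rae, fin), (Ada, Rae, ops), (Fay, Wes, rd), (Tai, Fay, cs), (Tai, Fay, hr), (Wes, Gus, bio), (Wes, Gus, k1), (Wes, Gus, rd), (Yan, Rae, fin), (Yan, Rae, ops), (Zed, Wes, rd)}
(Author ⨝ Loan) ⋈ Book (natural join on aname): {(Ada, Rae, fin, 1, Zephyr), (Ada, Rae, ops, 1, Zephyr), (Tai, Fay, cs, 6, Orion), (Tai, Fay, hr, 6, Orion), (Wes, Gus, bio, 23, Delta), (Wes, Gus, k1, 23, Delta), (Wes, Gus, rd, 23, Delta), (Zed, Wes, rd, 40, Orion)}
Apply σ_{aname ≠ Ada}; surviving tuples: {(Tai, Fay, cs, 6, Orion), (Tai, Fay, hr, 6, Orion), (Wes, Gus, bio, 23, Delta), (Wes, Gus, k1, 23, Delta), (Wes, Gus, rd, 23, Delta), (Zed, Wes, rd, 40, Orion)}
π_{mid} gives {23, 40, 6} (3 duplicate(s) eliminated).
Set union of the two operands is {12, 23, 40, 5, 6, 8}.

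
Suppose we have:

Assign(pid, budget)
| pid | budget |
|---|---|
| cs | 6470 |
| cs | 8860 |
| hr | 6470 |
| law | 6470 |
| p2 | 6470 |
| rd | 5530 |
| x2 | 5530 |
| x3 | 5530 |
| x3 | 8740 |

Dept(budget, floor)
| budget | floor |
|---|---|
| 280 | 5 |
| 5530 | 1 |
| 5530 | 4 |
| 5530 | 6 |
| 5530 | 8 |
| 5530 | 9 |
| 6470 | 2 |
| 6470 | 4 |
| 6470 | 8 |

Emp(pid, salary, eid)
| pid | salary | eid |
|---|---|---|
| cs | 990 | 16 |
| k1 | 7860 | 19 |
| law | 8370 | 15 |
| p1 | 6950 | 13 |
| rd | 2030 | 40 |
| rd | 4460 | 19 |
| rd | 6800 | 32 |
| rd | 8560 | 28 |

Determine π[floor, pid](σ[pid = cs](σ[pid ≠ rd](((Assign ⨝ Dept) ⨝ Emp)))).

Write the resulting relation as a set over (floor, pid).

{(2, cs), (4, cs), (8, cs)}

Joining Assign and Dept on budget yields {(cs, 6470, 2), (cs, 6470, 4), (cs, 6470, 8), (hr, 6470, 2), (hr, 6470, 4), (hr, 6470, 8), (law, 6470, 2), (law, 6470, 4), (law, 6470, 8), (p2, 6470, 2), (p2, 6470, 4), (p2, 6470, 8), (rd, 5530, 1), (rd, 5530, 4), (rd, 5530, 6), (rd, 5530, 8), (rd, 5530, 9), (x2, 5530, 1), (x2, 5530, 4), (x2, 5530, 6), (x2, 5530, 8), (x2, 5530, 9), (x3, 5530, 1), (x3, 5530, 4), (x3, 5530, 6), (x3, 5530, 8), (x3, 5530, 9)}.
Joining (Assign ⨝ Dept) and Emp on pid yields {(cs, 6470, 2, 990, 16), (cs, 6470, 4, 990, 16), (cs, 6470, 8, 990, 16), (law, 6470, 2, 8370, 15), (law, 6470, 4, 8370, 15), (law, 6470, 8, 8370, 15), (rd, 5530, 1, 2030, 40), (rd, 5530, 1, 4460, 19), (rd, 5530, 1, 6800, 32), (rd, 5530, 1, 8560, 28), (rd, 5530, 4, 2030, 40), (rd, 5530, 4, 4460, 19), (rd, 5530, 4, 6800, 32), (rd, 5530, 4, 8560, 28), (rd, 5530, 6, 2030, 40), (rd, 5530, 6, 4460, 19), (rd, 5530, 6, 6800, 32), (rd, 5530, 6, 8560, 28), (rd, 5530, 8, 2030, 40), (rd, 5530, 8, 4460, 19), (rd, 5530, 8, 6800, 32), (rd, 5530, 8, 8560, 28), (rd, 5530, 9, 2030, 40), (rd, 5530, 9, 4460, 19), (rd, 5530, 9, 6800, 32), (rd, 5530, 9, 8560, 28)}.
Filtering on pid ≠ rd leaves {(cs, 6470, 2, 990, 16), (cs, 6470, 4, 990, 16), (cs, 6470, 8, 990, 16), (law, 6470, 2, 8370, 15), (law, 6470, 4, 8370, 15), (law, 6470, 8, 8370, 15)}.
Filtering on pid = cs leaves {(cs, 6470, 2, 990, 16), (cs, 6470, 4, 990, 16), (cs, 6470, 8, 990, 16)}.
Keep only column(s) floor, pid: {(2, cs), (4, cs), (8, cs)}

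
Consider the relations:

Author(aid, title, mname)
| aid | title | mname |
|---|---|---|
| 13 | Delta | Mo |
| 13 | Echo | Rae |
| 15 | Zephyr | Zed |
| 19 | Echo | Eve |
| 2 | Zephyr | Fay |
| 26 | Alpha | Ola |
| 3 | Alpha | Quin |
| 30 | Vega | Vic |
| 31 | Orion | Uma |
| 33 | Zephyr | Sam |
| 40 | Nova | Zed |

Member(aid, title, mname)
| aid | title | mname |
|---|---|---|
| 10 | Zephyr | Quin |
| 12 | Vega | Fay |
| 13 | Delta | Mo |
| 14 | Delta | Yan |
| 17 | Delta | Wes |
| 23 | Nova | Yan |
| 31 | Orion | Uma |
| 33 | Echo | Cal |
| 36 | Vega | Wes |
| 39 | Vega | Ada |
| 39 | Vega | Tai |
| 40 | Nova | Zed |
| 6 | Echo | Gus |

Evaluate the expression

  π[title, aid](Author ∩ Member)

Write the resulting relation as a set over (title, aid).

{(Delta, 13), (Nova, 40), (Orion, 31)}

Intersection: {(13, Delta, Mo), (13, Echo, Rae), (15, Zephyr, Zed), (19, Echo, Eve), (2, Zephyr, Fay), (26, Alpha, Ola), (3, Alpha, Quin), (30, Vega, Vic), (31, Orion, Uma), (33, Zephyr, Sam), (40, Nova, Zed)} with {(10, Zephyr, Quin), (12, Vega, Fay), (13, Delta, Mo), (14, Delta, Yan), (17, Delta, Wes), (23, Nova, Yan), (31, Orion, Uma), (33, Echo, Cal), (36, Vega, Wes), (39, Vega, Ada), (39, Vega, Tai), (40, Nova, Zed), (6, Echo, Gus)} → {(13, Delta, Mo), (31, Orion, Uma), (40, Nova, Zed)}
π_{title, aid} gives {(Delta, 13), (Nova, 40), (Orion, 31)}.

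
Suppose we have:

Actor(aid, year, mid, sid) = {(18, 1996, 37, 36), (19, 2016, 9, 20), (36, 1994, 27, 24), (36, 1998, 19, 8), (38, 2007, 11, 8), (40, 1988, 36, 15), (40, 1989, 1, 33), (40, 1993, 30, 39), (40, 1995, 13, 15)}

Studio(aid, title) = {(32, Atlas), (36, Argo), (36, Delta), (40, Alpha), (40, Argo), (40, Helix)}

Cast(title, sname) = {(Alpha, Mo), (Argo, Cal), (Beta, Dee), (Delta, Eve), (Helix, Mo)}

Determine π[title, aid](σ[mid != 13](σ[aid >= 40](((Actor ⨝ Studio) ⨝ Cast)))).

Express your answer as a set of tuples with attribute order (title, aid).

Actor ⋈ Studio (natural join on aid): {(36, 1994, 27, 24, Argo), (36, 1994, 27, 24, Delta), (36, 1998, 19, 8, Argo), (36, 1998, 19, 8, Delta), (40, 1988, 36, 15, Alpha), (40, 1988, 36, 15, Argo), (40, 1988, 36, 15, Helix), (40, 1989, 1, 33, Alpha), (40, 1989, 1, 33, Argo), (40, 1989, 1, 33, Helix), (40, 1993, 30, 39, Alpha), (40, 1993, 30, 39, Argo), (40, 1993, 30, 39, Helix), (40, 1995, 13, 15, Alpha), (40, 1995, 13, 15, Argo), (40, 1995, 13, 15, Helix)}
(Actor ⨝ Studio) ⋈ Cast (natural join on title): {(36, 1994, 27, 24, Argo, Cal), (36, 1994, 27, 24, Delta, Eve), (36, 1998, 19, 8, Argo, Cal), (36, 1998, 19, 8, Delta, Eve), (40, 1988, 36, 15, Alpha, Mo), (40, 1988, 36, 15, Argo, Cal), (40, 1988, 36, 15, Helix, Mo), (40, 1989, 1, 33, Alpha, Mo), (40, 1989, 1, 33, Argo, Cal), (40, 1989, 1, 33, Helix, Mo), (40, 1993, 30, 39, Alpha, Mo), (40, 1993, 30, 39, Argo, Cal), (40, 1993, 30, 39, Helix, Mo), (40, 1995, 13, 15, Alpha, Mo), (40, 1995, 13, 15, Argo, Cal), (40, 1995, 13, 15, Helix, Mo)}
Apply σ_{aid >= 40}; surviving tuples: {(40, 1988, 36, 15, Alpha, Mo), (40, 1988, 36, 15, Argo, Cal), (40, 1988, 36, 15, Helix, Mo), (40, 1989, 1, 33, Alpha, Mo), (40, 1989, 1, 33, Argo, Cal), (40, 1989, 1, 33, Helix, Mo), (40, 1993, 30, 39, Alpha, Mo), (40, 1993, 30, 39, Argo, Cal), (40, 1993, 30, 39, Helix, Mo), (40, 1995, 13, 15, Alpha, Mo), (40, 1995, 13, 15, Argo, Cal), (40, 1995, 13, 15, Helix, Mo)}
Apply σ_{mid != 13}; surviving tuples: {(40, 1988, 36, 15, Alpha, Mo), (40, 1988, 36, 15, Argo, Cal), (40, 1988, 36, 15, Helix, Mo), (40, 1989, 1, 33, Alpha, Mo), (40, 1989, 1, 33, Argo, Cal), (40, 1989, 1, 33, Helix, Mo), (40, 1993, 30, 39, Alpha, Mo), (40, 1993, 30, 39, Argo, Cal), (40, 1993, 30, 39, Helix, Mo)}
Keep only column(s) title, aid (6 duplicate(s) eliminated): {(Alpha, 40), (Argo, 40), (Helix, 40)}

{(Alpha, 40), (Argo, 40), (Helix, 40)}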